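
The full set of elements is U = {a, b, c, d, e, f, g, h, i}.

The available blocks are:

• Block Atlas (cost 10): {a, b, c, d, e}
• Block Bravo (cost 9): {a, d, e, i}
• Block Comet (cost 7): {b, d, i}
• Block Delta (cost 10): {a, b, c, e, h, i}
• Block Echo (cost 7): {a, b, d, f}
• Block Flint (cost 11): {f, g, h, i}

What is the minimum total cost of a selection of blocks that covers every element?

21

Atlas, Flint together cover every element (Atlas ∪ Flint = {a, b, c, d, e, f, g, h, i}); total cost 10 + 11 = 21.
The greedy pick Delta, Echo, Flint costs 28; no covering selection beats 21.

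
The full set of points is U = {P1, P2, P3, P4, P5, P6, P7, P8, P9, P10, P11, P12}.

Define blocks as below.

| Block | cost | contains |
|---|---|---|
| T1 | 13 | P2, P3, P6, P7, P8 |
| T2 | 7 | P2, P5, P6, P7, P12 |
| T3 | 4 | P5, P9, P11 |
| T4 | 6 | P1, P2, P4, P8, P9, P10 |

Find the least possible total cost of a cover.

T1, T2, T3, T4 together cover every point (T1 ∪ T2 ∪ T3 ∪ T4 = {P1, P2, P3, P4, P5, P6, P7, P8, P9, P10, P11, P12}); total cost 13 + 7 + 4 + 6 = 30.
No covering selection has total cost below 30.

30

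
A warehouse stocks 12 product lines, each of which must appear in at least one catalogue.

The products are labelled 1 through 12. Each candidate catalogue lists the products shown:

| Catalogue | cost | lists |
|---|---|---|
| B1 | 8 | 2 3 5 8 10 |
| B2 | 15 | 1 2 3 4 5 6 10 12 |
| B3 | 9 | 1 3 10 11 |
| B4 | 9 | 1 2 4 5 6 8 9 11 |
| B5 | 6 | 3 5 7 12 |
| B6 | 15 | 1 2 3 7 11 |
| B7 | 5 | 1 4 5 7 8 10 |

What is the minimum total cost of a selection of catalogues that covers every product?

20

B4, B5, B7 together cover every product (B4 ∪ B5 ∪ B7 = {1, 2, 3, 4, 5, 6, 7, 8, 9, 10, 11, 12}); total cost 9 + 6 + 5 = 20.
No covering selection has total cost below 20.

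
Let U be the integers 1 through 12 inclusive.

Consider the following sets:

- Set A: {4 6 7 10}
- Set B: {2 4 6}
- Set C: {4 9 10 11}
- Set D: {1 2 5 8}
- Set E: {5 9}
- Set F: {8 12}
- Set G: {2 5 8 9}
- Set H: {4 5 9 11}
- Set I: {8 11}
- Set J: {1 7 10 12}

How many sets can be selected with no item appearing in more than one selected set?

4

B, E, I, J are pairwise disjoint (B={2,4,6}; E={5,9}; I={8,11}; J={1,7,10,12}).
Every remaining set overlaps one of these, and no 5 of the listed sets are pairwise disjoint, so 4 is the maximum.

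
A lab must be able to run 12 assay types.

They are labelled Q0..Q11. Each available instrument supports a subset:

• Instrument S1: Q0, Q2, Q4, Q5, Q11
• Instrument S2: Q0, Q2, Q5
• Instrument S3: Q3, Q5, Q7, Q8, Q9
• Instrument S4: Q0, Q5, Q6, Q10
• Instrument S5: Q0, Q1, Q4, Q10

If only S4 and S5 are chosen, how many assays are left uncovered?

Union of S4, S5 = {Q0, Q1, Q4, Q5, Q6, Q10}.
Not covered: Q2, Q3, Q7, Q8, Q9, Q11 — 6 assays.

6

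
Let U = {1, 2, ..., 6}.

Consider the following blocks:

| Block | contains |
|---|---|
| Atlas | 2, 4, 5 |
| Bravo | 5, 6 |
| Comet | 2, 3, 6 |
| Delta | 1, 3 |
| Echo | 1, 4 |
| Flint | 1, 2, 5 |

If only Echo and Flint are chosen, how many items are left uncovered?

2

Union of Echo, Flint = {1, 2, 4, 5}.
Not covered: 3, 6 — 2 items.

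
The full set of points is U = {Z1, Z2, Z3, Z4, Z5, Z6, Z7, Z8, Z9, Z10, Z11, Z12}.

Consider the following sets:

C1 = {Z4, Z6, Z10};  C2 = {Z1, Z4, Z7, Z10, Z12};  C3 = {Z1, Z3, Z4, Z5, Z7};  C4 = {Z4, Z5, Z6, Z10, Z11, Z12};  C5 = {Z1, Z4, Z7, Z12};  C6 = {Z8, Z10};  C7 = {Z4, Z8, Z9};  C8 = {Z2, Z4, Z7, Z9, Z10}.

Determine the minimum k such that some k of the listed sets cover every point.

4

Take {C3, C4, C7, C8}. Their union is {Z1, Z2, Z3, Z4, Z5, Z6, Z7, Z8, Z9, Z10, Z11, Z12}, which is all 12 points.
No 3 of the 8 sets cover everything (all 56 combinations miss at least one point), so 4 is optimal.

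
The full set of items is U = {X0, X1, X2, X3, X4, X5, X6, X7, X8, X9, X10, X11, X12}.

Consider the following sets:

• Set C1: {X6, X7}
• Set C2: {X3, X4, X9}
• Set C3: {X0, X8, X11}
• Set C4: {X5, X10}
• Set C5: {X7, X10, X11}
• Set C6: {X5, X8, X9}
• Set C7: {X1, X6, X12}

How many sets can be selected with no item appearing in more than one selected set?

4

C2, C3, C4, C7 are pairwise disjoint (C2={X3,X4,X9}; C3={X0,X8,X11}; C4={X5,X10}; C7={X1,X6,X12}).
Every remaining set overlaps one of these, and no 5 of the listed sets are pairwise disjoint, so 4 is the maximum.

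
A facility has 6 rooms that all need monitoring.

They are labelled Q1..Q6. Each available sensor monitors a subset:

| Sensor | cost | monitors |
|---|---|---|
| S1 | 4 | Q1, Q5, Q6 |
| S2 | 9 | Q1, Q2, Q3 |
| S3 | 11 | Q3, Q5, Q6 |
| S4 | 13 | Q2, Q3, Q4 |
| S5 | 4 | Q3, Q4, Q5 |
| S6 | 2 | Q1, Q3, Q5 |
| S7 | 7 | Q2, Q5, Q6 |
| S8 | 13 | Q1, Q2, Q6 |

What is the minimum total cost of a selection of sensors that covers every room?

S5, S6, S7 together cover every room (S5 ∪ S6 ∪ S7 = {Q1, Q2, Q3, Q4, Q5, Q6}); total cost 4 + 2 + 7 = 13.
No covering selection has total cost below 13.

13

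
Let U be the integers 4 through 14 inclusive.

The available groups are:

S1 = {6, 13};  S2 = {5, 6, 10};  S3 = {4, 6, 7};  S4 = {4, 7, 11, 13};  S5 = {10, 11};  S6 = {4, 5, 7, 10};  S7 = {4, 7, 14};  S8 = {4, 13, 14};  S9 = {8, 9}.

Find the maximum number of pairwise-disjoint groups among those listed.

S1, S5, S7, S9 are pairwise disjoint (S1={6,13}; S5={10,11}; S7={4,7,14}; S9={8,9}).
Every remaining group overlaps one of these, and no 5 of the listed groups are pairwise disjoint, so 4 is the maximum.

4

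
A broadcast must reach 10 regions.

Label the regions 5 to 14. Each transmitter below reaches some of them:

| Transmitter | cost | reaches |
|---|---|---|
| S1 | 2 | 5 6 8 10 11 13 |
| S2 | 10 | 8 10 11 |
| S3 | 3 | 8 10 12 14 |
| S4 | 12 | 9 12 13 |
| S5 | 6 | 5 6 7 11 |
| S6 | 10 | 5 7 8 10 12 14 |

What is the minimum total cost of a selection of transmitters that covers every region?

21

S3, S4, S5 together cover every region (S3 ∪ S4 ∪ S5 = {5, 6, 7, 8, 9, 10, 11, 12, 13, 14}); total cost 3 + 12 + 6 = 21.
The greedy pick S1, S3, S5, S4 costs 23; no covering selection beats 21.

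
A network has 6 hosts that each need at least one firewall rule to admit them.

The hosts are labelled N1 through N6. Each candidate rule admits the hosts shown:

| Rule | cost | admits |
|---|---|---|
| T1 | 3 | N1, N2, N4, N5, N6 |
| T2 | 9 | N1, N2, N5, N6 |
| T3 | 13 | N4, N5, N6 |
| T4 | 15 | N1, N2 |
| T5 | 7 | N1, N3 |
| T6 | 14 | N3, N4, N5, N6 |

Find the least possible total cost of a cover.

10

T1, T5 together cover every host (T1 ∪ T5 = {N1, N2, N3, N4, N5, N6}); total cost 3 + 7 = 10.
No covering selection has total cost below 10.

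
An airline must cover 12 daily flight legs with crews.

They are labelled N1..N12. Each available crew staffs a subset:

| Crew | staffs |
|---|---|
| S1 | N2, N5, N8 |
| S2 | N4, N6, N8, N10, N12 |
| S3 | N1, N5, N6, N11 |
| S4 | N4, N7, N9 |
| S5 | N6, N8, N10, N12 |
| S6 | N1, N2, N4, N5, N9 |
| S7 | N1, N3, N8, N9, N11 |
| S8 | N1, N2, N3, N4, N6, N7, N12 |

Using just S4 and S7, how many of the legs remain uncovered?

Union of S4, S7 = {N1, N3, N4, N7, N8, N9, N11}.
Not covered: N2, N5, N6, N10, N12 — 5 legs.

5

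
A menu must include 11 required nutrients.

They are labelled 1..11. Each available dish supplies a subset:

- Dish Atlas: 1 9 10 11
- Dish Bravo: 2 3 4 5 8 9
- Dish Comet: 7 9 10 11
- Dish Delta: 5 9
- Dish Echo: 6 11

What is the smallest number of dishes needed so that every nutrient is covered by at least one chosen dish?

4

Take {Atlas, Bravo, Comet, Echo}. Their union is {1, 2, 3, 4, 5, 6, 7, 8, 9, 10, 11}, which is all 11 nutrients.
No 3 of the 5 dishes cover everything (all 10 combinations miss at least one nutrient), so 4 is optimal.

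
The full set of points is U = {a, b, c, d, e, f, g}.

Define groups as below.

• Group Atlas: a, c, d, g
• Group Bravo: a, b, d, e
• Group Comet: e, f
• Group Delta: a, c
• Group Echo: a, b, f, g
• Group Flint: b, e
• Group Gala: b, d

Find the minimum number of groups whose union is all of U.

Atlas, Echo, and Flint cover everything between them: the union {a, b, c, d, e, f, g} is all of U.
No 2 of the 7 groups cover everything (all 21 combinations miss at least one point), so 3 is optimal.

3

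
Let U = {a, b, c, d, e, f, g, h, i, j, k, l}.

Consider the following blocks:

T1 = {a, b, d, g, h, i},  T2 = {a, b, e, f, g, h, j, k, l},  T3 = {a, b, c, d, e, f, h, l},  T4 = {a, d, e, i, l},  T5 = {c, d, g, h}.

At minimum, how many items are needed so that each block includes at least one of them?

T = {a, d} meets every block (each contains at least one member of T), and |T| = 2.
No single item lies in every block, so at least 2 are needed and 2 is optimal.

2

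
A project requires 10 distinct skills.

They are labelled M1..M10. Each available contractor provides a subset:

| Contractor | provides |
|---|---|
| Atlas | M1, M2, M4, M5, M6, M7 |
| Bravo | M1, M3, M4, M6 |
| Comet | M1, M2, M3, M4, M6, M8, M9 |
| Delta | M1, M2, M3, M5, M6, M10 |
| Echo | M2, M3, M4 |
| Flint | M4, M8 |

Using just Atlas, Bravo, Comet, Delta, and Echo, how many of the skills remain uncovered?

Union of Atlas, Bravo, Comet, Delta, Echo = {M1, M2, M3, M4, M5, M6, M7, M8, M9, M10} — that's every skill, so 0 are uncovered.

0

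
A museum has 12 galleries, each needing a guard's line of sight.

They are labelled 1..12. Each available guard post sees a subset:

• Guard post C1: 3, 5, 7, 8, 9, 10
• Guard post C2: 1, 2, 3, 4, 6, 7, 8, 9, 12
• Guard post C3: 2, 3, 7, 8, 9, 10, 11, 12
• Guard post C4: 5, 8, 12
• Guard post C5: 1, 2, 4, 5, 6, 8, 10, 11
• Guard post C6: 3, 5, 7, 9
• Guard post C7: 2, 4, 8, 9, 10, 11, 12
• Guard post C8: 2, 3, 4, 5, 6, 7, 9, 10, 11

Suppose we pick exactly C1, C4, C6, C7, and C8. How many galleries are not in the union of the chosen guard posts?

Union of C1, C4, C6, C7, C8 = {2, 3, 4, 5, 6, 7, 8, 9, 10, 11, 12}.
Not covered: 1 — 1 gallery.

1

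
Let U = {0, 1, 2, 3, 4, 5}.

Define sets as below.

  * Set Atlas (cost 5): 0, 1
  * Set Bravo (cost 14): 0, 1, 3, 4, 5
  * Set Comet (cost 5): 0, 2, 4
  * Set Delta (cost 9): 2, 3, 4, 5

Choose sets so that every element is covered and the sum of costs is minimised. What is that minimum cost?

Atlas, Delta together cover every element (Atlas ∪ Delta = {0, 1, 2, 3, 4, 5}); total cost 5 + 9 = 14.
The greedy pick Comet, Delta, Atlas costs 19; no covering selection beats 14.

14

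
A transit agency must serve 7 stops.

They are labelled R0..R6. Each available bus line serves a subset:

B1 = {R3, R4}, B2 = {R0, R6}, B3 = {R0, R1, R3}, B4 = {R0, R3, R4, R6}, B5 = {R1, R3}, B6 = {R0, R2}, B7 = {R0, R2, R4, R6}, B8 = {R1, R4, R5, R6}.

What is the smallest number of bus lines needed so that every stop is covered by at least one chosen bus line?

Take {B5, B7, B8}. Their union is {R0, R1, R2, R3, R4, R5, R6}, which is all 7 stops.
Only B8 contains R5, so B8 is forced; the remaining 3 stops need at least 2 more bus lines (each remaining bus line adds at most 2) — so at least 3 bus lines are needed, and 3 is optimal.

3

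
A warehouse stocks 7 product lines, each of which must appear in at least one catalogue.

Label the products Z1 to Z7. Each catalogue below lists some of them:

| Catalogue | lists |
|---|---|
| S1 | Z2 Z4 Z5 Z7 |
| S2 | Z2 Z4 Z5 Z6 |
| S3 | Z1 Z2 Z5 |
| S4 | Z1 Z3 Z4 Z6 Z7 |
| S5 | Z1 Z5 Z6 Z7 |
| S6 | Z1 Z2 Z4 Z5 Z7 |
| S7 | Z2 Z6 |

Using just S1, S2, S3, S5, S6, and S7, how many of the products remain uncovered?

1

Union of S1, S2, S3, S5, S6, S7 = {Z1, Z2, Z4, Z5, Z6, Z7}.
Not covered: Z3 — 1 product.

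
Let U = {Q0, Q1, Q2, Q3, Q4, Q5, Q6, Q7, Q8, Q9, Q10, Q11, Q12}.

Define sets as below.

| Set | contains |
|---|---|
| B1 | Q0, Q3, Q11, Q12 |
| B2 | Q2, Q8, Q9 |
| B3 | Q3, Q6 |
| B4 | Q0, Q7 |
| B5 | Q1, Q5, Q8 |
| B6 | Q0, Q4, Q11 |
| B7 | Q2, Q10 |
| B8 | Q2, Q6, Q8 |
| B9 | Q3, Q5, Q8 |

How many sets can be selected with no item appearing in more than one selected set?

4

B3, B5, B6, B7 are pairwise disjoint (B3={Q3,Q6}; B5={Q1,Q5,Q8}; B6={Q0,Q4,Q11}; B7={Q2,Q10}).
Every remaining set overlaps one of these, and no 5 of the listed sets are pairwise disjoint, so 4 is the maximum.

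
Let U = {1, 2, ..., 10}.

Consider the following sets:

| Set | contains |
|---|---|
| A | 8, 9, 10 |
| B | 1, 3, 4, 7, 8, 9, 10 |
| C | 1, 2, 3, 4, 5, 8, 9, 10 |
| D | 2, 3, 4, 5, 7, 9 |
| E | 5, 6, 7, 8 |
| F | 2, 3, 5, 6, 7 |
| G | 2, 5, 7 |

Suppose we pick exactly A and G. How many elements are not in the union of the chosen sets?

4

Union of A, G = {2, 5, 7, 8, 9, 10}.
Not covered: 1, 3, 4, 6 — 4 elements.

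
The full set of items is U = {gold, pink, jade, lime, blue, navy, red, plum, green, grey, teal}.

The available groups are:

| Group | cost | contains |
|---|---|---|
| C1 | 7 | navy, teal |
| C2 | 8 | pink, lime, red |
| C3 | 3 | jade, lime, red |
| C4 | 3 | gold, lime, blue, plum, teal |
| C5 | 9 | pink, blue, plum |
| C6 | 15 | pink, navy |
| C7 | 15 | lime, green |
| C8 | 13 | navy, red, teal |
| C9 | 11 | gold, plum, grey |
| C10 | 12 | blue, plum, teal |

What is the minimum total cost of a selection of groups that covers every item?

C1, C3, C5, C7, C9 together cover every item (C1 ∪ C3 ∪ C5 ∪ C7 ∪ C9 = {gold, pink, jade, lime, blue, navy, red, plum, green, grey, teal}); total cost 7 + 3 + 9 + 15 + 11 = 45.
The greedy pick C4, C3, C1, C2, C9, C7 costs 47; no covering selection beats 45.

45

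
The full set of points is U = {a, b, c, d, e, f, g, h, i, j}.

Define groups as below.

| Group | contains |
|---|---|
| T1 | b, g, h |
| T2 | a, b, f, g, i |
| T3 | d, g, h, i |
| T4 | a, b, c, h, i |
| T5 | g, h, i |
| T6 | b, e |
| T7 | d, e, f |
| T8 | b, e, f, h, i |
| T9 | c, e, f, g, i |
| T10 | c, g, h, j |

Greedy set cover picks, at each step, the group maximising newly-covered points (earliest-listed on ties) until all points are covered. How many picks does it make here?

3

Greedy: pick T2 (covers 5 new) → pick T10 (covers 3 new) → pick T7 (covers 2 new). Total picks: 3.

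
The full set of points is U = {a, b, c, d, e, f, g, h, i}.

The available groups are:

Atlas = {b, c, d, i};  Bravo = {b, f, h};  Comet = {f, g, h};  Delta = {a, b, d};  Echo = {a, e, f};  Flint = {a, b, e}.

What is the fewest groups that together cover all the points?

3

Atlas and Comet and Echo together: Atlas ∪ Comet ∪ Echo = {a, b, c, d, e, f, g, h, i} — every point is covered.
Each group has at most 4 points, and 2·4 = 8 < 9 — so at least 3 groups are needed, and 3 is optimal.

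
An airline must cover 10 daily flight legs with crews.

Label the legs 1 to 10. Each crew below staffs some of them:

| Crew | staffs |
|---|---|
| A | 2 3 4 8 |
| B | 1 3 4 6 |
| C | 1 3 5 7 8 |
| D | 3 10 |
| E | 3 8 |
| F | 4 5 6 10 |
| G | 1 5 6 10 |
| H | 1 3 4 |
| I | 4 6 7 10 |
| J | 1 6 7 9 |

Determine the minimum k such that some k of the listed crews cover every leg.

A and F and J together: A ∪ F ∪ J = {1, 2, 3, 4, 5, 6, 7, 8, 9, 10} — every leg is covered.
Only A contains 2, so A is forced; the remaining 6 legs need at least 2 more crews (each remaining crew adds at most 4) — so at least 3 crews are needed, and 3 is optimal.

3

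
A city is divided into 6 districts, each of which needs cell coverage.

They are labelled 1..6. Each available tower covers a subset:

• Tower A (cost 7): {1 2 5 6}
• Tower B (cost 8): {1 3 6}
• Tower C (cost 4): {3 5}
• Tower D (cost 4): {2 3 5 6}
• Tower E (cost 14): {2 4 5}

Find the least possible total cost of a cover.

22

B, E together cover every district (B ∪ E = {1, 2, 3, 4, 5, 6}); total cost 8 + 14 = 22.
The greedy pick D, A, E costs 25; no covering selection beats 22.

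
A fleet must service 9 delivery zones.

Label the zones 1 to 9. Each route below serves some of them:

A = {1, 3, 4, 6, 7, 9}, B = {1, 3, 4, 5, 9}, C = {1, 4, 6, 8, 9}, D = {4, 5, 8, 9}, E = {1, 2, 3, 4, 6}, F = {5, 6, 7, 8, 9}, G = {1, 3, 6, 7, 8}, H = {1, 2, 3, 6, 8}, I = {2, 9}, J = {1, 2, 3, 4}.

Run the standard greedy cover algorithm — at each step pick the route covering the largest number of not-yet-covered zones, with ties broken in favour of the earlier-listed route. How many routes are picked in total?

3

Greedy: pick A (covers 6 new) → pick D (covers 2 new) → pick E (covers 1 new). Total picks: 3.
(The true minimum cover uses only 2 routes, so greedy is not optimal here.)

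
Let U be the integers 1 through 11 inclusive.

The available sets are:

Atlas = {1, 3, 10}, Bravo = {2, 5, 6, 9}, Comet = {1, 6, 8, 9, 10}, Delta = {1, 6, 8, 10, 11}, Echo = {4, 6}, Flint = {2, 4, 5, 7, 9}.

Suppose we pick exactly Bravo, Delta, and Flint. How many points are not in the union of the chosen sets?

1

Union of Bravo, Delta, Flint = {1, 2, 4, 5, 6, 7, 8, 9, 10, 11}.
Not covered: 3 — 1 point.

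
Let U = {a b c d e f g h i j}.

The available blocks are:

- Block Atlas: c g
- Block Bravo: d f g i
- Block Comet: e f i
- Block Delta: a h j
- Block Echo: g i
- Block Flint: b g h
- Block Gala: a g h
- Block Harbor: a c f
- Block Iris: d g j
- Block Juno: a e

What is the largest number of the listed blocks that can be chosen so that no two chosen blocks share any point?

3

Atlas, Comet, Delta are pairwise disjoint (Atlas={c,g}; Comet={e,f,i}; Delta={a,h,j}).
Every remaining block overlaps one of these, and no 4 of the listed blocks are pairwise disjoint, so 3 is the maximum.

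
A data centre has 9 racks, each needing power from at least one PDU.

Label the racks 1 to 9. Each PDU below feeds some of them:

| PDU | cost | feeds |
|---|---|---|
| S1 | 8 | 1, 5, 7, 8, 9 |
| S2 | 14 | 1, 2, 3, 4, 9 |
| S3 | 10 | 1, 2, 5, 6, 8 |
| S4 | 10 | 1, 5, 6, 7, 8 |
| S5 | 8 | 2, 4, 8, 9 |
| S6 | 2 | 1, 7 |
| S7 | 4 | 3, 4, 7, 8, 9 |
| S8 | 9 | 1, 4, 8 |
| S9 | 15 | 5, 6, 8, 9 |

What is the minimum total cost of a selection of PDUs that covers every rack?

14

S3, S7 together cover every rack (S3 ∪ S7 = {1, 2, 3, 4, 5, 6, 7, 8, 9}); total cost 10 + 4 = 14.
The greedy pick S7, S6, S3 costs 16; no covering selection beats 14.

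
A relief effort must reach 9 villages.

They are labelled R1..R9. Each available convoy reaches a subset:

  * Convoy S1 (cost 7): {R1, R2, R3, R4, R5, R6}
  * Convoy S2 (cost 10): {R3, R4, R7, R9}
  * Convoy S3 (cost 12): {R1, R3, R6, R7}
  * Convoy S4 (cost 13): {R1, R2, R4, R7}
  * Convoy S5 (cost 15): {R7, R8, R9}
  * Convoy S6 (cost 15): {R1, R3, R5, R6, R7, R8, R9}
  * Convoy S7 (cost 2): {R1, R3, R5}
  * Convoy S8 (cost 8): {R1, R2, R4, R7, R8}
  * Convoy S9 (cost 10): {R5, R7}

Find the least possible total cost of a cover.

22

S1, S6 together cover every village (S1 ∪ S6 = {R1, R2, R3, R4, R5, R6, R7, R8, R9}); total cost 7 + 15 = 22.
The greedy pick S7, S8, S1, S2 costs 27; no covering selection beats 22.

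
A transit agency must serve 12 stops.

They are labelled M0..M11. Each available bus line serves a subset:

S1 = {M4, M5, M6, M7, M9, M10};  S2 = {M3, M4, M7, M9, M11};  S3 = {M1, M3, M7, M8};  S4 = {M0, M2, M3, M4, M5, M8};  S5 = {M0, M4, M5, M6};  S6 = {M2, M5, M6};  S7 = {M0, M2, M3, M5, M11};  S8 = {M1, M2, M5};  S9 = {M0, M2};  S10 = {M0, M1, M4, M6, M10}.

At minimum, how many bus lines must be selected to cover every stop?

S2 and S4 and S10 together: S2 ∪ S4 ∪ S10 = {M0, M1, M2, M3, M4, M5, M6, M7, M8, M9, M10, M11} — every stop is covered.
No 2 of the 10 bus lines cover everything (all 45 combinations miss at least one stop), so 3 is optimal.

3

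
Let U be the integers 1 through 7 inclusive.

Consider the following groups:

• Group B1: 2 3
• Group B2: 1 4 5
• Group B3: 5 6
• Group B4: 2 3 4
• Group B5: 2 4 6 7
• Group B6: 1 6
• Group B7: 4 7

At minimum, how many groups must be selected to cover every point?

3

B1, B2, and B5 cover everything between them: the union {1, 2, 3, 4, 5, 6, 7} is all of U.
No 2 of the 7 groups cover everything (all 21 combinations miss at least one point), so 3 is optimal.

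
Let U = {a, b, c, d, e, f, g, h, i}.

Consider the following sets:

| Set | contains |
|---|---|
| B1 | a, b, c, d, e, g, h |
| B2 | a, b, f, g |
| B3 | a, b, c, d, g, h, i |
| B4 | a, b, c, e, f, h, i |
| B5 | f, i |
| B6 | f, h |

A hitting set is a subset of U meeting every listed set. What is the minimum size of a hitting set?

2

The 2 items {b, f} hit every set.
The sets B1, B5 are pairwise disjoint, so any hitting set needs a separate item for each — at least 2. Hence 2 is optimal.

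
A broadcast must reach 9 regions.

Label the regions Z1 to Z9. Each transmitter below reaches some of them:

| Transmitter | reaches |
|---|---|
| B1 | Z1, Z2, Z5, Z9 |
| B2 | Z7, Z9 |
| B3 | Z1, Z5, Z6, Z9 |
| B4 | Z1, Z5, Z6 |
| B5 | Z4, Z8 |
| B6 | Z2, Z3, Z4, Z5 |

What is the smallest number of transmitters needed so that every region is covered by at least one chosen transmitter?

4

B2 and B4 and B5 and B6 together: B2 ∪ B4 ∪ B5 ∪ B6 = {Z1, Z2, Z3, Z4, Z5, Z6, Z7, Z8, Z9} — every region is covered.
No 3 of the 6 transmitters cover everything (all 20 combinations miss at least one region), so 4 is optimal.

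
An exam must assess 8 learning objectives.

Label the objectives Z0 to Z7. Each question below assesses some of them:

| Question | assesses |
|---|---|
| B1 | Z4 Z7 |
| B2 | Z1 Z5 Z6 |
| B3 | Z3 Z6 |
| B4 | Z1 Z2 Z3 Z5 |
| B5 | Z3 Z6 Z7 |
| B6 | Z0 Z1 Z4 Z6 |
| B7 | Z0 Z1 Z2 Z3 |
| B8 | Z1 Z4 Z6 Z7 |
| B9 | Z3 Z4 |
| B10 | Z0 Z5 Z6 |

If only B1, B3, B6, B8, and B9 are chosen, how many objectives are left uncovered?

Union of B1, B3, B6, B8, B9 = {Z0, Z1, Z3, Z4, Z6, Z7}.
Not covered: Z2, Z5 — 2 objectives.

2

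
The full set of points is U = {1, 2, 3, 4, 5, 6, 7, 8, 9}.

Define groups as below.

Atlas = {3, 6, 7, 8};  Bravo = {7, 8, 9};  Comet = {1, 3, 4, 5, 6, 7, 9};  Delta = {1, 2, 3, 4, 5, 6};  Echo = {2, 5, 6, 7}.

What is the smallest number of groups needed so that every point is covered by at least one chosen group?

Take {Bravo, Delta}. Their union is {1, 2, 3, 4, 5, 6, 7, 8, 9}, which is all 9 points.
No single group has all 9 points (the largest, Comet, has 7), so 2 is optimal.

2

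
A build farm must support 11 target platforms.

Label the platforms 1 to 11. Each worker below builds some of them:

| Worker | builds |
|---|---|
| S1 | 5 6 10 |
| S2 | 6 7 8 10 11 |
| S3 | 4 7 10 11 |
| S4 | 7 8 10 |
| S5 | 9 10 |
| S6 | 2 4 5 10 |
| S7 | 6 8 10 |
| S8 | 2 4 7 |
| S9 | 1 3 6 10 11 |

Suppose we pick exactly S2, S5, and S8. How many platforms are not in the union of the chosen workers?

3

Union of S2, S5, S8 = {2, 4, 6, 7, 8, 9, 10, 11}.
Not covered: 1, 3, 5 — 3 platforms.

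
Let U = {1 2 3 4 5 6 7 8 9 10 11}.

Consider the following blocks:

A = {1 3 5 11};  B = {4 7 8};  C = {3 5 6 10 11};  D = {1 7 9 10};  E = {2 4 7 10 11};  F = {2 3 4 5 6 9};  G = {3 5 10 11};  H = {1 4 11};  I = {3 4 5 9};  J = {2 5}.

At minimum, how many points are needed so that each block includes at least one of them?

3

T = {1, 5, 7} meets every block (each contains at least one member of T), and |T| = 3.
No choice of 2 points meets every block, so 3 is the minimum.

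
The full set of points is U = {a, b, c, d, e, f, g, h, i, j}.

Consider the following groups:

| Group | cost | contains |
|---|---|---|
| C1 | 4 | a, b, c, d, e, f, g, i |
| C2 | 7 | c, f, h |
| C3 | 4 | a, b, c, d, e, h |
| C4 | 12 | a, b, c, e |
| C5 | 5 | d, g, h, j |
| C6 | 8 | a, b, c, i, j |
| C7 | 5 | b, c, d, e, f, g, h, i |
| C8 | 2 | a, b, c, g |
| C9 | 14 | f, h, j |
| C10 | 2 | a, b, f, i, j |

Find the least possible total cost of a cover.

7

C7, C10 together cover every point (C7 ∪ C10 = {a, b, c, d, e, f, g, h, i, j}); total cost 5 + 2 = 7.
The greedy pick C10, C1, C3 costs 10; no covering selection beats 7.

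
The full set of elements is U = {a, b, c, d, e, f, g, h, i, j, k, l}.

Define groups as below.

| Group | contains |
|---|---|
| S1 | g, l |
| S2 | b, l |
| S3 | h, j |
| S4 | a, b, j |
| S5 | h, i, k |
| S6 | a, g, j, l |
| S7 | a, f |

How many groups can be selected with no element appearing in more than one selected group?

3

S1, S3, S7 are pairwise disjoint (S1={g,l}; S3={h,j}; S7={a,f}).
Every remaining group overlaps one of these, and no 4 of the listed groups are pairwise disjoint, so 3 is the maximum.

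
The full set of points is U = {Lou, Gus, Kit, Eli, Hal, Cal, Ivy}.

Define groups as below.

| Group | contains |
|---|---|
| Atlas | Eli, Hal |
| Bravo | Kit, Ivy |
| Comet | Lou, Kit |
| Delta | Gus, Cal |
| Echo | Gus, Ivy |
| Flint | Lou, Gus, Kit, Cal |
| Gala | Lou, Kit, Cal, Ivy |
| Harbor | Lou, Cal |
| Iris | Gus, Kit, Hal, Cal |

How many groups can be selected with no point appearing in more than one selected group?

Atlas, Comet, Echo are pairwise disjoint (Atlas={Eli,Hal}; Comet={Lou,Kit}; Echo={Gus,Ivy}).
Every remaining group overlaps one of these, and no 4 of the listed groups are pairwise disjoint, so 3 is the maximum.

3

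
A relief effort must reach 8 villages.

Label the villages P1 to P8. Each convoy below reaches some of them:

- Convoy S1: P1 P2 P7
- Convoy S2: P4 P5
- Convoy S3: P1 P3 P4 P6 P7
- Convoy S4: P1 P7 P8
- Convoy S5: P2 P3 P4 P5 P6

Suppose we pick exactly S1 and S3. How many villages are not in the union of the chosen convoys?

2

Union of S1, S3 = {P1, P2, P3, P4, P6, P7}.
Not covered: P5, P8 — 2 villages.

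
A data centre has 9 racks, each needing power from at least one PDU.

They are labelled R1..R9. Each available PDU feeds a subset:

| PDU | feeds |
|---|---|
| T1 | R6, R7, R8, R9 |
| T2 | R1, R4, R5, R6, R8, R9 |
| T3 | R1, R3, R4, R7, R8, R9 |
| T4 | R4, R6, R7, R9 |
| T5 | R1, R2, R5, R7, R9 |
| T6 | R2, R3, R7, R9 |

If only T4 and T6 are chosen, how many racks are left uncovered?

Union of T4, T6 = {R2, R3, R4, R6, R7, R9}.
Not covered: R1, R5, R8 — 3 racks.

3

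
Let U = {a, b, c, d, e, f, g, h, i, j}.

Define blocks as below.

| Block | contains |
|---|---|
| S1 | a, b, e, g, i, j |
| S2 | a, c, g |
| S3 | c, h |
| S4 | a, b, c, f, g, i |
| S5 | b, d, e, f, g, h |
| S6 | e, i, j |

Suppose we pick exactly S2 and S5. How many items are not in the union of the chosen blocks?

2

Union of S2, S5 = {a, b, c, d, e, f, g, h}.
Not covered: i, j — 2 items.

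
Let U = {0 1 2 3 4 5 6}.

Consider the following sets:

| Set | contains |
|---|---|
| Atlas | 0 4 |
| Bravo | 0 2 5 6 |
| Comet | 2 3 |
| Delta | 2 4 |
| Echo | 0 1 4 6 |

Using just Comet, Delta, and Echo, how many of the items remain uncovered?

Union of Comet, Delta, Echo = {0, 1, 2, 3, 4, 6}.
Not covered: 5 — 1 item.

1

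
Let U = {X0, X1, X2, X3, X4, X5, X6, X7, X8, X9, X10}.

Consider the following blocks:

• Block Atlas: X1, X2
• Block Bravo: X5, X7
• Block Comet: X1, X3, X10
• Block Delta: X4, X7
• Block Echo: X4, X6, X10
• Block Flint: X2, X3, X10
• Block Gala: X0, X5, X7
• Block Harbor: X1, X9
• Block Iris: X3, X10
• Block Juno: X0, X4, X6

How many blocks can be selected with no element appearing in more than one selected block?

4

Atlas, Bravo, Iris, Juno are pairwise disjoint (Atlas={X1,X2}; Bravo={X5,X7}; Iris={X3,X10}; Juno={X0,X4,X6}).
Every remaining block overlaps one of these, and no 5 of the listed blocks are pairwise disjoint, so 4 is the maximum.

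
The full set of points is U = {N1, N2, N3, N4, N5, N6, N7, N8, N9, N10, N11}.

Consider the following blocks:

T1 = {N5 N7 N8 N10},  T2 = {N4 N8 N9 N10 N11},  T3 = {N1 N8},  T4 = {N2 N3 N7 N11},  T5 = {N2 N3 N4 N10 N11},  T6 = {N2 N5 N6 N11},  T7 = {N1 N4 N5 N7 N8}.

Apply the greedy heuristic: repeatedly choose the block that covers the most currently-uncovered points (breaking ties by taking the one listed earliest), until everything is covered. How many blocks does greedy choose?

4

Greedy: pick T2 (covers 5 new) → pick T4 (covers 3 new) → pick T6 (covers 2 new) → pick T3 (covers 1 new). Total picks: 4.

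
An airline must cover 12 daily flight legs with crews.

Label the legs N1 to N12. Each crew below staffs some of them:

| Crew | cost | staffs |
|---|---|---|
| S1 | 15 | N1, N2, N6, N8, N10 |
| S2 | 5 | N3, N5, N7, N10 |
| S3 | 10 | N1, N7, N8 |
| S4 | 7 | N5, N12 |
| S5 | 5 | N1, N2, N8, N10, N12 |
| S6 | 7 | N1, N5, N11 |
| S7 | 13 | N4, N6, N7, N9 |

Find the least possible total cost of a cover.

30

S2, S5, S6, S7 together cover every leg (S2 ∪ S5 ∪ S6 ∪ S7 = {N1, N2, N3, N4, N5, N6, N7, N8, N9, N10, N11, N12}); total cost 5 + 5 + 7 + 13 = 30.
No covering selection has total cost below 30.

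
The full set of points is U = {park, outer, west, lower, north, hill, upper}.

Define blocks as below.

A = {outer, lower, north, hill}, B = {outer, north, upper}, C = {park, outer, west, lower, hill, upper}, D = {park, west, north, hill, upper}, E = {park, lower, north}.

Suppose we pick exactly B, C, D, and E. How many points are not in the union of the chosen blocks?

Union of B, C, D, E = {park, outer, west, lower, north, hill, upper} — that's every point, so 0 are uncovered.

0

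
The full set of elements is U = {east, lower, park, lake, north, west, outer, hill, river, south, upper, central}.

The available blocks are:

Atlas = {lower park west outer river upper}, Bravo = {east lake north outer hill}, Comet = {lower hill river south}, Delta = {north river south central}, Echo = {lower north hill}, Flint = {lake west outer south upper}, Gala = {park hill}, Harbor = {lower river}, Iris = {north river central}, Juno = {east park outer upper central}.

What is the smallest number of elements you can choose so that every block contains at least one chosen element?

3

H = {outer, hill, river} meets every block (each contains at least one member of H), and |H| = 3.
The blocks Flint, Gala, Iris are pairwise disjoint, so any hitting set needs a separate element for each — at least 3. Hence 3 is optimal.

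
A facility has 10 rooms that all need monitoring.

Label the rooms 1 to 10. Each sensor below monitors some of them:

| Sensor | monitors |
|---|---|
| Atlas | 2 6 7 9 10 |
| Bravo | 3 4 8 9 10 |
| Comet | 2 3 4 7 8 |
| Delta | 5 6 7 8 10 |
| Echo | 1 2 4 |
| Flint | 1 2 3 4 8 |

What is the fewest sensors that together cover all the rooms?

Bravo and Delta and Flint together: Bravo ∪ Delta ∪ Flint = {1, 2, 3, 4, 5, 6, 7, 8, 9, 10} — every room is covered.
Only Delta contains 5, so Delta is forced; the remaining 5 rooms need at least 2 more sensors (each remaining sensor adds at most 4) — so at least 3 sensors are needed, and 3 is optimal.

3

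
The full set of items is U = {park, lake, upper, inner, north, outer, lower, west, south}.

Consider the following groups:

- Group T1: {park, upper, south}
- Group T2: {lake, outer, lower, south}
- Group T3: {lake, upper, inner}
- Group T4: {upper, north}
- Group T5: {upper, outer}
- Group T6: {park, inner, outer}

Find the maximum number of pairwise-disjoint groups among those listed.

2

T4, T6 are pairwise disjoint (T4={upper,north}; T6={park,inner,outer}).
Every remaining group overlaps one of these, and no 3 of the listed groups are pairwise disjoint, so 2 is the maximum.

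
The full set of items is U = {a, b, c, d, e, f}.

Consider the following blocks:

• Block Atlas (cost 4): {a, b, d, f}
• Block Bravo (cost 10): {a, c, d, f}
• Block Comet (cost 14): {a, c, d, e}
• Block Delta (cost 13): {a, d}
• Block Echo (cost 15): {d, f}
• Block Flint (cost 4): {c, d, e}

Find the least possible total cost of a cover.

Atlas, Flint together cover every item (Atlas ∪ Flint = {a, b, c, d, e, f}); total cost 4 + 4 = 8.
No covering selection has total cost below 8.

8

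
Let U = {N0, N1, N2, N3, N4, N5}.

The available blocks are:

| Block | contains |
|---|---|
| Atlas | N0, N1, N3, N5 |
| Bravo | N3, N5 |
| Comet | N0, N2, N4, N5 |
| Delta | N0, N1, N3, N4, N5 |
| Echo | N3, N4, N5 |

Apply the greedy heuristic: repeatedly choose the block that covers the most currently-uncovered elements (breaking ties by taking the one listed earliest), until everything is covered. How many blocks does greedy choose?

2

Greedy: pick Delta (covers 5 new) → pick Comet (covers 1 new). Total picks: 2.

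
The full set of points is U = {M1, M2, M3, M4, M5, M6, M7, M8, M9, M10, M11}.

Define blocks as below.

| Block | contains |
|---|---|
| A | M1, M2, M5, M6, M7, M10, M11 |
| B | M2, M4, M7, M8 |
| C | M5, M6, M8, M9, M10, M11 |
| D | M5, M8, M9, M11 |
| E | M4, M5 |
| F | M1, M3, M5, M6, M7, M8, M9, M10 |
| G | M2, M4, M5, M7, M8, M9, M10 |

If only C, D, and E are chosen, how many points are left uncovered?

Union of C, D, E = {M4, M5, M6, M8, M9, M10, M11}.
Not covered: M1, M2, M3, M7 — 4 points.

4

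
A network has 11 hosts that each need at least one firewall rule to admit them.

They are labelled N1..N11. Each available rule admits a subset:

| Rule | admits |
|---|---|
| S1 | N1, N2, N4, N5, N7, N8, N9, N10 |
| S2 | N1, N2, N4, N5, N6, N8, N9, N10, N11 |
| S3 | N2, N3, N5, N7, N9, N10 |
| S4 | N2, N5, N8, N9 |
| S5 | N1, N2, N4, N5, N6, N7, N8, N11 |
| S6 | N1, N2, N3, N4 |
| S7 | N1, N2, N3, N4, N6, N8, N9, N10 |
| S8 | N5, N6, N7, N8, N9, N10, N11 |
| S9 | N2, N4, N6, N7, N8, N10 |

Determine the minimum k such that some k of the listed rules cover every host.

Take {S3, S5}. Their union is {N1, N2, N3, N4, N5, N6, N7, N8, N9, N10, N11}, which is all 11 hosts.
No single rule has all 11 hosts (the largest, S2, has 9), so 2 is optimal.

2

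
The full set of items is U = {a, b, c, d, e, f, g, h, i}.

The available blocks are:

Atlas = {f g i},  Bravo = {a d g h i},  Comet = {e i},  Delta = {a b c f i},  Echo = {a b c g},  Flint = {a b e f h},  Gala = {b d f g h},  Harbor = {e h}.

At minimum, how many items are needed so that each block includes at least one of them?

Take T = {b, e, i}. Each listed block contains at least one of these, so T is a hitting set of size 3.
No choice of 2 items meets every block, so 3 is the minimum.

3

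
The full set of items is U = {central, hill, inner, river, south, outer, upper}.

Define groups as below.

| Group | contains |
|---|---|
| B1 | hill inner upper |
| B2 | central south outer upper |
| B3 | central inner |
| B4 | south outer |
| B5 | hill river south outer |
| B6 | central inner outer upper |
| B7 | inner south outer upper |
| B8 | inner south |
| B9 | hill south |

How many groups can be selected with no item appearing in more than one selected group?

2

B6, B9 are pairwise disjoint (B6={central,inner,outer,upper}; B9={hill,south}).
Every remaining group overlaps one of these, and no 3 of the listed groups are pairwise disjoint, so 2 is the maximum.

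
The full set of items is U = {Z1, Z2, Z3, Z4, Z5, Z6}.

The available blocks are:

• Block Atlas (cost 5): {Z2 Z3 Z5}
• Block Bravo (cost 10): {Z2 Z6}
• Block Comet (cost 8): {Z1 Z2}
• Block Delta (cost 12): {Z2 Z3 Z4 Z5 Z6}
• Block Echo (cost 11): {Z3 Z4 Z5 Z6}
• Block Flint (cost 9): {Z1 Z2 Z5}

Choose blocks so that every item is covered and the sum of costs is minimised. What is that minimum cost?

Comet, Echo together cover every item (Comet ∪ Echo = {Z1, Z2, Z3, Z4, Z5, Z6}); total cost 8 + 11 = 19.
The greedy pick Atlas, Echo, Comet costs 24; no covering selection beats 19.

19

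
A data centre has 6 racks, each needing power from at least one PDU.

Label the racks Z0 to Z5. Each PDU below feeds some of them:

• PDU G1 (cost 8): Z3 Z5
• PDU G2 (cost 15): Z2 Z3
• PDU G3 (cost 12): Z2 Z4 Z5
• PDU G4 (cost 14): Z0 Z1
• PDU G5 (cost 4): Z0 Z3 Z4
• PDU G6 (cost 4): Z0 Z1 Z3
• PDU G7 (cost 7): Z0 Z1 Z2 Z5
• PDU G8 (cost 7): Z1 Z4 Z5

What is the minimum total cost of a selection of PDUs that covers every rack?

G5, G7 together cover every rack (G5 ∪ G7 = {Z0, Z1, Z2, Z3, Z4, Z5}); total cost 4 + 7 = 11.
No covering selection has total cost below 11.

11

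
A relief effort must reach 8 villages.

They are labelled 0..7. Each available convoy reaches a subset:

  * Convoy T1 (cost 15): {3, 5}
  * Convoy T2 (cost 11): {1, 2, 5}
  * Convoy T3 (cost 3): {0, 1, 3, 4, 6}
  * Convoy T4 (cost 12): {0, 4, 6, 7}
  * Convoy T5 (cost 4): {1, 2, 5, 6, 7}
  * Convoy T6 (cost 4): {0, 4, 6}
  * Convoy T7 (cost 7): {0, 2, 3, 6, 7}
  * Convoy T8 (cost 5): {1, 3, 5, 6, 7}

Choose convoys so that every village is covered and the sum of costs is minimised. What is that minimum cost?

T3, T5 together cover every village (T3 ∪ T5 = {0, 1, 2, 3, 4, 5, 6, 7}); total cost 3 + 4 = 7.
No covering selection has total cost below 7.

7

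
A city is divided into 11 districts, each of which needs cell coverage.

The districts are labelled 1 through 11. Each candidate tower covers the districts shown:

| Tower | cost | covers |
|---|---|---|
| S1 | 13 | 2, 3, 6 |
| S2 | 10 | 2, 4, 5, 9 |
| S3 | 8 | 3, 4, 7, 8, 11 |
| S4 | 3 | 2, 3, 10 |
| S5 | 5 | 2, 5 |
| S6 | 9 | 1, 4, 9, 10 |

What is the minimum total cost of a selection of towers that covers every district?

S1, S3, S5, S6 together cover every district (S1 ∪ S3 ∪ S5 ∪ S6 = {1, 2, 3, 4, 5, 6, 7, 8, 9, 10, 11}); total cost 13 + 8 + 5 + 9 = 35.
The greedy pick S4, S3, S6, S5, S1 costs 38; no covering selection beats 35.

35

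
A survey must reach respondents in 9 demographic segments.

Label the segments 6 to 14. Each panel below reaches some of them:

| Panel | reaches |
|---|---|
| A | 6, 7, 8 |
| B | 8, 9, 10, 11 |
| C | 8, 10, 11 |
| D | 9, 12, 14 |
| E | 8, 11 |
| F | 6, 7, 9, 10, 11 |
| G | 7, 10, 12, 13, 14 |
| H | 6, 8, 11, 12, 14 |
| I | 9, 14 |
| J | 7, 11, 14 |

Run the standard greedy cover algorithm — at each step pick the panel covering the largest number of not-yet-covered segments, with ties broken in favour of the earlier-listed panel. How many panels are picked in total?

3

Greedy: pick F (covers 5 new) → pick G (covers 3 new) → pick A (covers 1 new). Total picks: 3.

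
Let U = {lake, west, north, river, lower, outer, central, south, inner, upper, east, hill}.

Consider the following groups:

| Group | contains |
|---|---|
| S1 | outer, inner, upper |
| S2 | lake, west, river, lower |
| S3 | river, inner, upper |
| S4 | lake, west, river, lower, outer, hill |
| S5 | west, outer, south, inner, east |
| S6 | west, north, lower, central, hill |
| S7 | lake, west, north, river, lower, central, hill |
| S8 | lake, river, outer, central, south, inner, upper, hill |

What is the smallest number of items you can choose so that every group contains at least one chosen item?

Take H = {west, upper}. Each listed group contains at least one of these, so H is a hitting set of size 2.
The groups S1, S6 are pairwise disjoint, so any hitting set needs a separate item for each — at least 2. Hence 2 is optimal.

2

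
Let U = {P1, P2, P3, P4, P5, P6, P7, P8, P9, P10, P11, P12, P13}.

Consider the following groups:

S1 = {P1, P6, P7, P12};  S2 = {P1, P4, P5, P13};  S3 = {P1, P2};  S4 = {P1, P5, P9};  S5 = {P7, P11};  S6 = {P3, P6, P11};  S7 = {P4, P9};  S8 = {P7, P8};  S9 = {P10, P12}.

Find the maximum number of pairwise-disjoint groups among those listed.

S3, S6, S7, S8, S9 are pairwise disjoint (S3={P1,P2}; S6={P3,P6,P11}; S7={P4,P9}; S8={P7,P8}; S9={P10,P12}).
Every remaining group overlaps one of these, and no 6 of the listed groups are pairwise disjoint, so 5 is the maximum.

5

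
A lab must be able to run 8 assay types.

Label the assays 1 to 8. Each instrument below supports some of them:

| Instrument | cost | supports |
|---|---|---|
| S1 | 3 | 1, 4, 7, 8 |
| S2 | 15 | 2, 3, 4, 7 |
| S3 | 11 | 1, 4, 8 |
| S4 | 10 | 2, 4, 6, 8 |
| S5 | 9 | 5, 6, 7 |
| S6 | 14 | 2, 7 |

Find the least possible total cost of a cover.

27

S1, S2, S5 together cover every assay (S1 ∪ S2 ∪ S5 = {1, 2, 3, 4, 5, 6, 7, 8}); total cost 3 + 15 + 9 = 27.
No covering selection has total cost below 27.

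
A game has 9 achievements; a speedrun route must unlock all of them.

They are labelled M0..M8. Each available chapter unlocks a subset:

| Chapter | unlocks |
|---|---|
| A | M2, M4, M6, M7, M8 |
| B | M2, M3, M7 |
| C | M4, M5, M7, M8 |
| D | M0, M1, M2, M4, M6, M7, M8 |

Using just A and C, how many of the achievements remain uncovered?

3

Union of A, C = {M2, M4, M5, M6, M7, M8}.
Not covered: M0, M1, M3 — 3 achievements.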